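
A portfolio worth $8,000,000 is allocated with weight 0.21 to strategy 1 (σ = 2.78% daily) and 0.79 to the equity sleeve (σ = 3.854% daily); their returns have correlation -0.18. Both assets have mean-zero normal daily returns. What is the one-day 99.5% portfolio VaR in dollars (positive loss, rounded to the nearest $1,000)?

σ_p² = 0.21²·2.78² + 0.79²·3.854² + 2·-0.18·0.21·0.79·2.78·3.854 = 8.9709 (%²).
σ_p = √8.9709 = 2.995%.
At 99.5%, z = 2.576.
VaR = 2.576 × 2.995% = 7.715%; on $8,000,000 that is $617,200.

$617,000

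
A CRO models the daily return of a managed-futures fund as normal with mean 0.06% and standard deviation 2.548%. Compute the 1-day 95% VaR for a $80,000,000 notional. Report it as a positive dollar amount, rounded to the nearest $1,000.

$3,305,000

At 95% one-sided, z = 1.645.
VaR = −μ + z·σ = −(0.06%) + 1.645 × 2.548% = 4.131%.
On $80,000,000: 0.04131 × $80,000,000 = $3,304,800.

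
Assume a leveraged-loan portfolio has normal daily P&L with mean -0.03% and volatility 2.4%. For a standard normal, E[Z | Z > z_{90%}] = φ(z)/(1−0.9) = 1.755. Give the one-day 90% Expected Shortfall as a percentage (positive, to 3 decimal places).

ES = −(-0.03%) + 2.4% × 1.755 = 4.242%.

4.242%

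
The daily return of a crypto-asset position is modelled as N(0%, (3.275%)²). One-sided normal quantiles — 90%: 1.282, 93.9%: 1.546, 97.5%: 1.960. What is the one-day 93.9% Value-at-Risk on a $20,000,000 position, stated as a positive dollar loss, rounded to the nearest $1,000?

$1,013,000

VaR = z·σ = 1.546 × 3.275% = 5.063%.
On $20,000,000: 0.05063 × $20,000,000 = $1,012,600.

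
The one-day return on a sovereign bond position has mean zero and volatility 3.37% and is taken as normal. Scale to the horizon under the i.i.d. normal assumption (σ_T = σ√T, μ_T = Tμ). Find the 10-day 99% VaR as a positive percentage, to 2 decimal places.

24.79%

At 99%, z = 2.326.
σ_{10d} = 3.37% × √10 = 10.657%.
VaR = 2.326 × 10.657% = 24.788%.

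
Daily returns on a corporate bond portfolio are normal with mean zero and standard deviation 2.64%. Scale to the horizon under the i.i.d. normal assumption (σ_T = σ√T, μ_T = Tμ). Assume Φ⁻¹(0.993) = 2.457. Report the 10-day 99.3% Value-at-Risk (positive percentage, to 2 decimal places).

20.51%

σ_{10d} = 2.64% × √10 = 8.348%.
VaR = 2.457 × 8.348% = 20.511%.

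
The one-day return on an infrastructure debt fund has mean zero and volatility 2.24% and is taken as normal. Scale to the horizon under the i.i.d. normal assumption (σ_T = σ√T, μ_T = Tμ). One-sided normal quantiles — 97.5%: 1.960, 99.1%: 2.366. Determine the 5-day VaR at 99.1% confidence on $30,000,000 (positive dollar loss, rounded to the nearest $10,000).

σ_{5d} = 2.24% × √5 = 5.009%.
VaR = 2.366 × 5.009% = 11.851%.
On $30,000,000: 0.11851 × $30,000,000 = $3,555,300.

$3,560,000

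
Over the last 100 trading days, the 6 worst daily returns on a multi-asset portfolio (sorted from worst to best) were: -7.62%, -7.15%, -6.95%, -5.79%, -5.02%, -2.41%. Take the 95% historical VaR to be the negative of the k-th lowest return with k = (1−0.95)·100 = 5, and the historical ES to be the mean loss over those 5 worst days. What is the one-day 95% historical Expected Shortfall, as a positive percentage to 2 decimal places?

The 5 worst returns sum to -32.53%.
ES = −(-32.53%) / 5 = 6.506% ≈ 6.51%.

6.51%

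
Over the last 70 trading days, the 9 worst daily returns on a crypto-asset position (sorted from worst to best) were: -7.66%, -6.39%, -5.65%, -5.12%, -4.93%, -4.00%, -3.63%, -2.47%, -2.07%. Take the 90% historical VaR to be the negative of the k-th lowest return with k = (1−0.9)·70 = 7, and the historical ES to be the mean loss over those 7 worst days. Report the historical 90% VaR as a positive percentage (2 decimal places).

k = 7; the 7th lowest return is -3.63%, so VaR = 3.63%.

3.63%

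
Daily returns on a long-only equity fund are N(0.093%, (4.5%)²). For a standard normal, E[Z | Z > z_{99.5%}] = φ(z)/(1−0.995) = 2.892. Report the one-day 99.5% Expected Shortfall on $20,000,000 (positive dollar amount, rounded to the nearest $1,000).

$2,584,000

ES = −(0.093%) + 4.5% × 2.892 = 12.921%.
On $20,000,000: 0.12921 × $20,000,000 = $2,584,200.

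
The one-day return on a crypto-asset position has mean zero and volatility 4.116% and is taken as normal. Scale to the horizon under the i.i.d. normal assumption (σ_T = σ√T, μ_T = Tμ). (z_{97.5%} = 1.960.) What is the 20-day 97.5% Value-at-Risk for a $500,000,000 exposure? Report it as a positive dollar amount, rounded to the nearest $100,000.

$180,400,000

σ_{20d} = 4.116% × √20 = 18.407%.
VaR = 1.960 × 18.407% = 36.078%.
On $500,000,000: 0.36078 × $500,000,000 = $180,390,000.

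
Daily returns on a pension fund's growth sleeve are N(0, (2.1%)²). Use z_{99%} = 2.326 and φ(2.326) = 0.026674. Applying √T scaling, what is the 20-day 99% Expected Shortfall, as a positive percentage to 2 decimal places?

25.05%

σ_{20d} = 2.1% × √20 = 9.391%.
ES multiplier = φ(z)/(1−α) = 0.026674/0.01 = 2.667.
ES = 9.391% × 2.667 = 25.046%.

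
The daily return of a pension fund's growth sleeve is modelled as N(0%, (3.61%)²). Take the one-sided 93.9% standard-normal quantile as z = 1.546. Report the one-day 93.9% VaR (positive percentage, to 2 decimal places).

VaR = z·σ = 1.546 × 3.61% = 5.581%.

5.58%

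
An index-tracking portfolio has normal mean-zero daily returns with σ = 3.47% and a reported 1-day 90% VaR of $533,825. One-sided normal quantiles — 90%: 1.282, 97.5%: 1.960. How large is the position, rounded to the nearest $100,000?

$12,000,000

VaR as a fraction of value: z·σ = 1.282 × 3.47% = 4.44854%.
Position = $533,825 / 0.0444854 = $12,000,004.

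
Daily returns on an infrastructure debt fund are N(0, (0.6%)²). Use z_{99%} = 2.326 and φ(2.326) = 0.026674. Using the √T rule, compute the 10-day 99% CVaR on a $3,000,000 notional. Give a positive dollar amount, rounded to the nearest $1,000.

σ_{10d} = 0.6% × √10 = 1.897%.
ES multiplier = φ(z)/(1−α) = 0.026674/0.01 = 2.667.
ES = 1.897% × 2.667 = 5.059%; on $3,000,000: $151,770.

$152,000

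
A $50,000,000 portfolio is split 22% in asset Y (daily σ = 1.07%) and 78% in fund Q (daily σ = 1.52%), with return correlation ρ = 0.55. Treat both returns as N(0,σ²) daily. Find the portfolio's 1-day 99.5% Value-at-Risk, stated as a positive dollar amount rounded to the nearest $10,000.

σ_p² = 0.22²·1.07² + 0.78²·1.52² + 2·0.55·0.22·0.78·1.07·1.52 = 1.7681 (%²).
σ_p = √1.7681 = 1.330%.
At 99.5%, z = 2.576.
VaR = 2.576 × 1.330% = 3.426%; on $50,000,000 that is $1,713,000.

$1,710,000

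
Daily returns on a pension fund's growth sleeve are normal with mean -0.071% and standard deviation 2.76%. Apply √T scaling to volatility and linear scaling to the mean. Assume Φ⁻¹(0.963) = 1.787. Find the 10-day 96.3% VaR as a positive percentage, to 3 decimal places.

16.307%

σ_{10d} = 2.76% × √10 = 8.728%; μ_{10d} = 10 × -0.071% = -0.710%.
VaR = −(-0.710%) + 1.787 × 8.728% = 16.307%.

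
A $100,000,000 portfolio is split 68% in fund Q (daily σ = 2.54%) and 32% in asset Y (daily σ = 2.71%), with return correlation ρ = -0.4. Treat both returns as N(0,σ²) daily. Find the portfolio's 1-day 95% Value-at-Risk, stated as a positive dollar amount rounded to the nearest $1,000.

σ_p² = 0.68²·2.54² + 0.32²·2.71² + 2·-0.4·0.68·0.32·2.54·2.71 = 2.5370 (%²).
σ_p = √2.5370 = 1.593%.
At 95%, z = 1.645.
VaR = 1.645 × 1.593% = 2.620%; on $100,000,000 that is $2,620,000.

$2,620,000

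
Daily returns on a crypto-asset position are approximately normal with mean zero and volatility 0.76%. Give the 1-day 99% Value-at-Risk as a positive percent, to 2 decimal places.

At 99% one-sided, z = 2.326.
VaR = z·σ = 2.326 × 0.76% = 1.768%.

1.77%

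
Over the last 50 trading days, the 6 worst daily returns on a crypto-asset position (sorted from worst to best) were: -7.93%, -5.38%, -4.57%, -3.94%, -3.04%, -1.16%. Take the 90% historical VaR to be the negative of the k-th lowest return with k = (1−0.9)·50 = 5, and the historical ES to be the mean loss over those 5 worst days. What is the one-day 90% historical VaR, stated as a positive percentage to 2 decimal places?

3.04%

k = 5; the 5th lowest return is -3.04%, so VaR = 3.04%.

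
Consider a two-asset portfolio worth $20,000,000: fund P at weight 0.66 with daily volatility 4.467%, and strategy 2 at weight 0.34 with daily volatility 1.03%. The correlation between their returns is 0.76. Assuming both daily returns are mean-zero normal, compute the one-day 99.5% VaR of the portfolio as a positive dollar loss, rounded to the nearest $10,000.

$1,660,000

σ_p² = 0.66²·4.467² + 0.34²·1.03² + 2·0.76·0.66·0.34·4.467·1.03 = 10.3840 (%²).
σ_p = √10.3840 = 3.222%.
At 99.5%, z = 2.576.
VaR = 2.576 × 3.222% = 8.300%; on $20,000,000 that is $1,660,000.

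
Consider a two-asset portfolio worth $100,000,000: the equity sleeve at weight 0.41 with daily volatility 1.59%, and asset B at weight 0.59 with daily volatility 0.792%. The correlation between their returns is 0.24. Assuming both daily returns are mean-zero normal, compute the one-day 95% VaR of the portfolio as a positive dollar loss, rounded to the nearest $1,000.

σ_p² = 0.41²·1.59² + 0.59²·0.792² + 2·0.24·0.41·0.59·1.59·0.792 = 0.7895 (%²).
σ_p = √0.7895 = 0.889%.
At 95%, z = 1.645.
VaR = 1.645 × 0.889% = 1.462%; on $100,000,000 that is $1,462,000.

$1,462,000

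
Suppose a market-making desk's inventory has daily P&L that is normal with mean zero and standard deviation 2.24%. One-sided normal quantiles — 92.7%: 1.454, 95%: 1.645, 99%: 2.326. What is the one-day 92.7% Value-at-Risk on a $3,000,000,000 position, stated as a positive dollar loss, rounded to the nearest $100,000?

VaR = z·σ = 1.454 × 2.24% = 3.257%.
On $3,000,000,000: 0.03257 × $3,000,000,000 = $97,710,000.

$97,700,000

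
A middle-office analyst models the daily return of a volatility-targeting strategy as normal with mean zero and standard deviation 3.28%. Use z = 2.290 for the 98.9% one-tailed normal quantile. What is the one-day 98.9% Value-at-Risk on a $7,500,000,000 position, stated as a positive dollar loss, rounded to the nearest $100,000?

VaR = z·σ = 2.290 × 3.28% = 7.511%.
On $7,500,000,000: 0.07511 × $7,500,000,000 = $563,325,000.

$563,300,000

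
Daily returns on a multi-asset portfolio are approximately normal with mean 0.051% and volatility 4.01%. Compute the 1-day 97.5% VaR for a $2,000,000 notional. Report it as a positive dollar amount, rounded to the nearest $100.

$156,200

At 97.5% one-sided, z = 1.960.
VaR = −μ + z·σ = −(0.051%) + 1.960 × 4.01% = 7.809%.
On $2,000,000: 0.07809 × $2,000,000 = $156,180.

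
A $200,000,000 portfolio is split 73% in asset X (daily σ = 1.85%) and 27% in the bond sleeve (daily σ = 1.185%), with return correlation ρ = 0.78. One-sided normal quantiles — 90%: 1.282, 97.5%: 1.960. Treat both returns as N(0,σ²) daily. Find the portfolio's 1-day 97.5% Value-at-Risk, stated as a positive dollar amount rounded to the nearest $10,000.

$6,320,000

σ_p² = 0.73²·1.85² + 0.27²·1.185² + 2·0.78·0.73·0.27·1.85·1.185 = 2.6003 (%²).
σ_p = √2.6003 = 1.613%.
VaR = 1.960 × 1.613% = 3.161%; on $200,000,000 that is $6,322,000.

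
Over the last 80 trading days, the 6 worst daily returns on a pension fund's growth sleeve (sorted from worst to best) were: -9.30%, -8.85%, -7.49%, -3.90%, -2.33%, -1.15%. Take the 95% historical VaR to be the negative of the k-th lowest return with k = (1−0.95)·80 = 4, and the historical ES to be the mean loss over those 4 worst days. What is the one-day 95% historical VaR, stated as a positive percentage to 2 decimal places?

3.90%

k = 4; the 4th lowest return is -3.90%, so VaR = 3.90%.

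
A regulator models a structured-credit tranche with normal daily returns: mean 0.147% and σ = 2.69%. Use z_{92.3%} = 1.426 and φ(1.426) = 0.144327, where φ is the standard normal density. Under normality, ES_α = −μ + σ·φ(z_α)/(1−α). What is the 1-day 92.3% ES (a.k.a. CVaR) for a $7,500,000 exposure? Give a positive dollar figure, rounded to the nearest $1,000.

Tail multiplier: φ(z)/(1−α) = 0.144327 / 0.077 = 1.874.
ES = −(0.147%) + 2.69% × 1.874 = 4.894%.
On $7,500,000: 0.04894 × $7,500,000 = $367,050.

$367,000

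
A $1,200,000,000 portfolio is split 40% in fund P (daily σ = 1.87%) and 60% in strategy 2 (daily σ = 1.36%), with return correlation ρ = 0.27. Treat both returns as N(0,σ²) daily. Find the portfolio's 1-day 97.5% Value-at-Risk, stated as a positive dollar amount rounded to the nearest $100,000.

$29,300,000

σ_p² = 0.4²·1.87² + 0.6²·1.36² + 2·0.27·0.4·0.6·1.87·1.36 = 1.5550 (%²).
σ_p = √1.5550 = 1.247%.
At 97.5%, z = 1.960.
VaR = 1.960 × 1.247% = 2.444%; on $1,200,000,000 that is $29,328,000.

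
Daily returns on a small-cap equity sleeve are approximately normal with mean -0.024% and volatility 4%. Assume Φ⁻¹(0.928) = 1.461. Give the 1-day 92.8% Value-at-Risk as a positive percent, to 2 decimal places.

VaR = −μ + z·σ = −(-0.024%) + 1.461 × 4% = 5.868%.

5.87%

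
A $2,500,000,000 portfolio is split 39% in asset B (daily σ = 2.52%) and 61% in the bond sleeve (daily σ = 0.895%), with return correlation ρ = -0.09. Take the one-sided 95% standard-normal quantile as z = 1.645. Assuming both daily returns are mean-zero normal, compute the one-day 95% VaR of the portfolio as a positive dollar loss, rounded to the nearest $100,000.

σ_p² = 0.39²·2.52² + 0.61²·0.895² + 2·-0.09·0.39·0.61·2.52·0.895 = 1.1674 (%²).
σ_p = √1.1674 = 1.080%.
VaR = 1.645 × 1.080% = 1.777%; on $2,500,000,000 that is $44,425,000.

$44,400,000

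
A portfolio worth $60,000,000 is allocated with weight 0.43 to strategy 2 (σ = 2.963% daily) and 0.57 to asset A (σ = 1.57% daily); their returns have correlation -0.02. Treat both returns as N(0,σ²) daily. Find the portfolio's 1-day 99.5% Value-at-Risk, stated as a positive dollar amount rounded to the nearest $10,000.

$2,380,000

σ_p² = 0.43²·2.963² + 0.57²·1.57² + 2·-0.02·0.43·0.57·2.963·1.57 = 2.3785 (%²).
σ_p = √2.3785 = 1.542%.
At 99.5%, z = 2.576.
VaR = 2.576 × 1.542% = 3.972%; on $60,000,000 that is $2,383,200.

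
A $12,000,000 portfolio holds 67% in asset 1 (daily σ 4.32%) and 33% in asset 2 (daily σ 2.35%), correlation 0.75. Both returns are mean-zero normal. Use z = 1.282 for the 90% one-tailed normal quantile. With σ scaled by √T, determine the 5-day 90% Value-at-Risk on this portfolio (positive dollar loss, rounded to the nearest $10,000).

$1,210,000

σ_p = √(0.67²·4.32² + 0.33²·2.35² + 2·0.75·0.67·0.33·4.32·2.35) = 3.514%.
σ_{5d} = 3.514% × √5 = 7.858%.
VaR = 1.282 × 7.858% = 10.074%; on $12,000,000 that is $1,208,880.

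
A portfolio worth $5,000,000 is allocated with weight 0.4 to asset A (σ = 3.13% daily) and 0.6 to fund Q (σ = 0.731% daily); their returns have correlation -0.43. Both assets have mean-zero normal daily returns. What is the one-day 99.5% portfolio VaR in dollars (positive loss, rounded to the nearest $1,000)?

$146,000

σ_p² = 0.4²·3.13² + 0.6²·0.731² + 2·-0.43·0.4·0.6·3.13·0.731 = 1.2876 (%²).
σ_p = √1.2876 = 1.135%.
At 99.5%, z = 2.576.
VaR = 2.576 × 1.135% = 2.924%; on $5,000,000 that is $146,200.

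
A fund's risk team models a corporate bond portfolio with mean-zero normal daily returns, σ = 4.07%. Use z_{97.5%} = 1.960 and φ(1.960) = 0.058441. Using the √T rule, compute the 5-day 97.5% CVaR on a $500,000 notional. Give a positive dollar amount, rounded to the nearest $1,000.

$106,000

σ_{5d} = 4.07% × √5 = 9.101%.
ES multiplier = φ(z)/(1−α) = 0.058441/0.025 = 2.338.
ES = 9.101% × 2.338 = 21.278%; on $500,000: $106,390.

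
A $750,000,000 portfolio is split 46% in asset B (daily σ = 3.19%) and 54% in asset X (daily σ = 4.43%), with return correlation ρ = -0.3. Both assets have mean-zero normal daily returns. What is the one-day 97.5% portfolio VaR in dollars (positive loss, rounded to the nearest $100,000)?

$35,300,000

σ_p² = 0.46²·3.19² + 0.54²·4.43² + 2·-0.3·0.46·0.54·3.19·4.43 = 5.7697 (%²).
σ_p = √5.7697 = 2.402%.
At 97.5%, z = 1.960.
VaR = 1.960 × 2.402% = 4.708%; on $750,000,000 that is $35,310,000.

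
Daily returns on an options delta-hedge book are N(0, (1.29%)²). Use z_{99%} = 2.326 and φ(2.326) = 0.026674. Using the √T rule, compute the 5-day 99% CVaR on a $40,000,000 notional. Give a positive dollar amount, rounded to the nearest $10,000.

$3,080,000

σ_{5d} = 1.29% × √5 = 2.885%.
ES multiplier = φ(z)/(1−α) = 0.026674/0.01 = 2.667.
ES = 2.885% × 2.667 = 7.694%; on $40,000,000: $3,077,600.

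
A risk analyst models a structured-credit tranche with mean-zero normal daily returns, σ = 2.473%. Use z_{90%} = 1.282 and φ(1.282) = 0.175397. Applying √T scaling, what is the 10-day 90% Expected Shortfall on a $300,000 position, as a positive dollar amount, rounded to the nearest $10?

$41,150

σ_{10d} = 2.473% × √10 = 7.820%.
ES multiplier = φ(z)/(1−α) = 0.175397/0.1 = 1.754.
ES = 7.820% × 1.754 = 13.716%; on $300,000: $41,148.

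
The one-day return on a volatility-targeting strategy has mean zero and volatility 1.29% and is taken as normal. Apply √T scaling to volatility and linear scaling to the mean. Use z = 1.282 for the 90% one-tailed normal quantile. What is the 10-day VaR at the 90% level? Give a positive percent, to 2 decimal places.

σ_{10d} = 1.29% × √10 = 4.079%.
VaR = 1.282 × 4.079% = 5.229%.

5.23%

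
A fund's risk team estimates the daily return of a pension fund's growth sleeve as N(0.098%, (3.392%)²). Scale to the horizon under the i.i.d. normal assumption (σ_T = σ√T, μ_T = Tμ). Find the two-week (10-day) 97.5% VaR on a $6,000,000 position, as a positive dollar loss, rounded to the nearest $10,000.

At 97.5%, z = 1.960.
σ_{10d} = 3.392% × √10 = 10.726%; μ_{10d} = 10 × 0.098% = 0.980%.
VaR = −(0.980%) + 1.960 × 10.726% = 20.043%.
On $6,000,000: 0.20043 × $6,000,000 = $1,202,580.

$1,200,000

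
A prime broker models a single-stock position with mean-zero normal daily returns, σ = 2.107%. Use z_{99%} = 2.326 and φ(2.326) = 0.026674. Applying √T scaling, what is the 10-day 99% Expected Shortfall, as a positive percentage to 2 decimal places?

17.77%

σ_{10d} = 2.107% × √10 = 6.663%.
ES multiplier = φ(z)/(1−α) = 0.026674/0.01 = 2.667.
ES = 6.663% × 2.667 = 17.770%.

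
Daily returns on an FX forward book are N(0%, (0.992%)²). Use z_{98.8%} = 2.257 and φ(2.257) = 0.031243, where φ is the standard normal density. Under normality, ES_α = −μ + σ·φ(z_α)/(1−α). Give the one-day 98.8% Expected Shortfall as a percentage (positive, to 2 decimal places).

Tail multiplier: φ(z)/(1−α) = 0.031243 / 0.012 = 2.604.
ES = 0.992% × 2.604 = 2.583%.

2.58%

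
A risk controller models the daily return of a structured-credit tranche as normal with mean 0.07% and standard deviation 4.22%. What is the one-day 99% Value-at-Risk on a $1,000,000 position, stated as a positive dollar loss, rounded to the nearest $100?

At 99% one-sided, z = 2.326.
VaR = −μ + z·σ = −(0.07%) + 2.326 × 4.22% = 9.746%.
On $1,000,000: 0.09746 × $1,000,000 = $97,460.

$97,500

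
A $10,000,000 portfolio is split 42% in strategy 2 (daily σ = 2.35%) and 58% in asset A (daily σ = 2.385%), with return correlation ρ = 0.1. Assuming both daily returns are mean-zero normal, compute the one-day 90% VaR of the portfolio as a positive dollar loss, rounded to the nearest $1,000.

$228,000

σ_p² = 0.42²·2.35² + 0.58²·2.385² + 2·0.1·0.42·0.58·2.35·2.385 = 3.1608 (%²).
σ_p = √3.1608 = 1.778%.
At 90%, z = 1.282.
VaR = 1.282 × 1.778% = 2.279%; on $10,000,000 that is $227,900.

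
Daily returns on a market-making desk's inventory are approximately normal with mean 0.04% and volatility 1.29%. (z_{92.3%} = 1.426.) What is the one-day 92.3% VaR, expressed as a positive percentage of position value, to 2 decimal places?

1.80%

VaR = −μ + z·σ = −(0.04%) + 1.426 × 1.29% = 1.800%.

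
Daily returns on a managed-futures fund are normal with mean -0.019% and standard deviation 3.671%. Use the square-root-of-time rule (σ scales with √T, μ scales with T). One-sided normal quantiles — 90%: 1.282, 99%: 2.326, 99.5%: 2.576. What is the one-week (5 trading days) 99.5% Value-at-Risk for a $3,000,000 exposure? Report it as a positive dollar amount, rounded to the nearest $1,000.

σ_{5d} = 3.671% × √5 = 8.209%; μ_{5d} = 5 × -0.019% = -0.095%.
VaR = −(-0.095%) + 2.576 × 8.209% = 21.241%.
On $3,000,000: 0.21241 × $3,000,000 = $637,230.

$637,000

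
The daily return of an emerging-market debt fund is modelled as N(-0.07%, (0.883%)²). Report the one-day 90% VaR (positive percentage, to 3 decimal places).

1.202%

At 90% one-sided, z = 1.282.
VaR = −μ + z·σ = −(-0.07%) + 1.282 × 0.883% = 1.202%.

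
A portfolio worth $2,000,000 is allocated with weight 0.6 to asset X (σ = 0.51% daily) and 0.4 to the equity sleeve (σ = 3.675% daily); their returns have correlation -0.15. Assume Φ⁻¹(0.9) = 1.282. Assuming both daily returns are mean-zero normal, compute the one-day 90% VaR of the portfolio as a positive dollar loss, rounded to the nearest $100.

$37,300

σ_p² = 0.6²·0.51² + 0.4²·3.675² + 2·-0.15·0.6·0.4·0.51·3.675 = 2.1196 (%²).
σ_p = √2.1196 = 1.456%.
VaR = 1.282 × 1.456% = 1.867%; on $2,000,000 that is $37,340.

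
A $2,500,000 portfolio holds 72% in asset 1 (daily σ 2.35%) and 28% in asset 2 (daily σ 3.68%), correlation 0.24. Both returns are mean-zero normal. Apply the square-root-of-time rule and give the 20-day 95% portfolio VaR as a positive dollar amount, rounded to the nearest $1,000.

σ_p = √(0.72²·2.35² + 0.28²·3.68² + 2·0.24·0.72·0.28·2.35·3.68) = 2.182%.
σ_{20d} = 2.182% × √20 = 9.758%.
z(95%) = 1.645.
VaR = 1.645 × 9.758% = 16.052%; on $2,500,000 that is $401,300.

$401,000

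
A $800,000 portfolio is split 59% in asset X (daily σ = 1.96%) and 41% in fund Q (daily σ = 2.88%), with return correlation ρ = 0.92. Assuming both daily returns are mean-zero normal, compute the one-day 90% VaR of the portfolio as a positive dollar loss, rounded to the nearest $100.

$23,500

σ_p² = 0.59²·1.96² + 0.41²·2.88² + 2·0.92·0.59·0.41·1.96·2.88 = 5.2440 (%²).
σ_p = √5.2440 = 2.290%.
At 90%, z = 1.282.
VaR = 1.282 × 2.290% = 2.936%; on $800,000 that is $23,488.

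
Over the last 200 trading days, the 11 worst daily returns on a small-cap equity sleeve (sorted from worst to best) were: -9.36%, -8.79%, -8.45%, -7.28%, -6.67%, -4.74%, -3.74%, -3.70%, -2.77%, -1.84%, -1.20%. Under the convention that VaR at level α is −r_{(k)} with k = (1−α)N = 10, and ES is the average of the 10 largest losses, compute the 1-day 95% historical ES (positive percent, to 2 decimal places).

The 10 worst returns sum to -57.34%.
ES = −(-57.34%) / 10 = 5.734% ≈ 5.73%.

5.73%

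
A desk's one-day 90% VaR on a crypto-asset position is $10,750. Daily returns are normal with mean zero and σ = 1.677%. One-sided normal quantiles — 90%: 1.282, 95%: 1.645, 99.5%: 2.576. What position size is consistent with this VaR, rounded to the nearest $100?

$500,000

VaR as a fraction of value: z·σ = 1.282 × 1.677% = 2.14991%.
Position = $10,750 / 0.0214991 = $500,020.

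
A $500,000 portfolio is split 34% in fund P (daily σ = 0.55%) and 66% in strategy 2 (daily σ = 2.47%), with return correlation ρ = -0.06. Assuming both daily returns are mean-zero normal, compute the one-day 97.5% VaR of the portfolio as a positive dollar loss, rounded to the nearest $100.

$16,000

σ_p² = 0.34²·0.55² + 0.66²·2.47² + 2·-0.06·0.34·0.66·0.55·2.47 = 2.6559 (%²).
σ_p = √2.6559 = 1.630%.
At 97.5%, z = 1.960.
VaR = 1.960 × 1.630% = 3.195%; on $500,000 that is $15,975.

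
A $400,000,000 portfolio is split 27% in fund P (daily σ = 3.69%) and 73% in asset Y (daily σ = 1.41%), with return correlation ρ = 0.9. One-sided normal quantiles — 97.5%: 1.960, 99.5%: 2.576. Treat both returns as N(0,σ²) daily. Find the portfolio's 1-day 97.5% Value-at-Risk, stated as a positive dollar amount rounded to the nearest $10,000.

$15,480,000

σ_p² = 0.27²·3.69² + 0.73²·1.41² + 2·0.9·0.27·0.73·3.69·1.41 = 3.8980 (%²).
σ_p = √3.8980 = 1.974%.
VaR = 1.960 × 1.974% = 3.869%; on $400,000,000 that is $15,476,000.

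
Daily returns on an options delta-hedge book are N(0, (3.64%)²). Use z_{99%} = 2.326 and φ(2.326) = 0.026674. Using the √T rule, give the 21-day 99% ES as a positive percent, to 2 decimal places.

σ_{21d} = 3.64% × √21 = 16.681%.
ES multiplier = φ(z)/(1−α) = 0.026674/0.01 = 2.667.
ES = 16.681% × 2.667 = 44.488%.

44.49%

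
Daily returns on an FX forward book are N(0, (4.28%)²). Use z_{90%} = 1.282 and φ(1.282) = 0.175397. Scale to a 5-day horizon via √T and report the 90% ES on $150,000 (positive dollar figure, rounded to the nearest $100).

$25,200

σ_{5d} = 4.28% × √5 = 9.570%.
ES multiplier = φ(z)/(1−α) = 0.175397/0.1 = 1.754.
ES = 9.570% × 1.754 = 16.786%; on $150,000: $25,179.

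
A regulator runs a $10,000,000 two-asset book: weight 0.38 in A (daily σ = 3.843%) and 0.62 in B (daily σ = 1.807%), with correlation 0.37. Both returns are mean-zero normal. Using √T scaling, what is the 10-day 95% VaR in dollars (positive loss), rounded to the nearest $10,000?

σ_p = √(0.38²·3.843² + 0.62²·1.807² + 2·0.37·0.38·0.62·3.843·1.807) = 2.144%.
σ_{10d} = 2.144% × √10 = 6.780%.
z(95%) = 1.645.
VaR = 1.645 × 6.780% = 11.153%; on $10,000,000 that is $1,115,300.

$1,120,000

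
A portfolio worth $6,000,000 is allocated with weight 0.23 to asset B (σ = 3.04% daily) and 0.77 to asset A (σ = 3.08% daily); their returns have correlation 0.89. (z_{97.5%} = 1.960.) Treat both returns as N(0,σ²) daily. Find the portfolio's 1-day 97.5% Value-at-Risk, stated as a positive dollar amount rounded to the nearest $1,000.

σ_p² = 0.23²·3.04² + 0.77²·3.08² + 2·0.89·0.23·0.77·3.04·3.08 = 9.0650 (%²).
σ_p = √9.0650 = 3.011%.
VaR = 1.960 × 3.011% = 5.902%; on $6,000,000 that is $354,120.

$354,000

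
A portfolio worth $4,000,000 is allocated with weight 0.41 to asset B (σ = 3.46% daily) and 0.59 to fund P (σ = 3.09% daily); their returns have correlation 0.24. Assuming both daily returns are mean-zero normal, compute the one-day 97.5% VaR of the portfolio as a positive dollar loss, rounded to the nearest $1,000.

σ_p² = 0.41²·3.46² + 0.59²·3.09² + 2·0.24·0.41·0.59·3.46·3.09 = 6.5775 (%²).
σ_p = √6.5775 = 2.565%.
At 97.5%, z = 1.960.
VaR = 1.960 × 2.565% = 5.027%; on $4,000,000 that is $201,080.

$201,000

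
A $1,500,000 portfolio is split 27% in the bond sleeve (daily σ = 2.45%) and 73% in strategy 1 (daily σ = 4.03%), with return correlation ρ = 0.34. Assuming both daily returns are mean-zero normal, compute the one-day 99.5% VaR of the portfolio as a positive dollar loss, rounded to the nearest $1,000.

σ_p² = 0.27²·2.45² + 0.73²·4.03² + 2·0.34·0.27·0.73·2.45·4.03 = 10.4157 (%²).
σ_p = √10.4157 = 3.227%.
At 99.5%, z = 2.576.
VaR = 2.576 × 3.227% = 8.313%; on $1,500,000 that is $124,695.

$125,000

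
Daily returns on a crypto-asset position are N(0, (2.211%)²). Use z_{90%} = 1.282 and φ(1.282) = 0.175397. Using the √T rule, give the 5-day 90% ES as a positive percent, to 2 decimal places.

σ_{5d} = 2.211% × √5 = 4.944%.
ES multiplier = φ(z)/(1−α) = 0.175397/0.1 = 1.754.
ES = 4.944% × 1.754 = 8.672%.

8.67%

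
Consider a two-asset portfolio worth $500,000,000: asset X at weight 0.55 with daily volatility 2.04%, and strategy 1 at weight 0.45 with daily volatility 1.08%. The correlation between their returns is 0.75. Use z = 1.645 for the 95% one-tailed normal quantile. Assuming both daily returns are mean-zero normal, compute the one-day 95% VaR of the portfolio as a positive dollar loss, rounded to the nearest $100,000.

$12,500,000

σ_p² = 0.55²·2.04² + 0.45²·1.08² + 2·0.75·0.55·0.45·2.04·1.08 = 2.3130 (%²).
σ_p = √2.3130 = 1.521%.
VaR = 1.645 × 1.521% = 2.502%; on $500,000,000 that is $12,510,000.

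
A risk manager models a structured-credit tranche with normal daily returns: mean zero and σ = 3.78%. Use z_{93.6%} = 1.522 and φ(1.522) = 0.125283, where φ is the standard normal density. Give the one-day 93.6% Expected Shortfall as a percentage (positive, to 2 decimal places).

Tail multiplier: φ(z)/(1−α) = 0.125283 / 0.064 = 1.958.
ES = 3.78% × 1.958 = 7.401%.

7.40%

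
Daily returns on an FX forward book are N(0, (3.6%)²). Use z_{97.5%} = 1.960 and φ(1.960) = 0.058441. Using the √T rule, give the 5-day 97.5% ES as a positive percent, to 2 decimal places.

σ_{5d} = 3.6% × √5 = 8.050%.
ES multiplier = φ(z)/(1−α) = 0.058441/0.025 = 2.338.
ES = 8.050% × 2.338 = 18.821%.

18.82%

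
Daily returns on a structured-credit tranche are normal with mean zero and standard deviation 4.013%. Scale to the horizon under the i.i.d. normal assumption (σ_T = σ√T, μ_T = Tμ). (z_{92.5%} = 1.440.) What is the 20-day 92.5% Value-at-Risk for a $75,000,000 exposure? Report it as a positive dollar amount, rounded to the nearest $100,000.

$19,400,000

σ_{20d} = 4.013% × √20 = 17.947%.
VaR = 1.440 × 17.947% = 25.844%.
On $75,000,000: 0.25844 × $75,000,000 = $19,383,000.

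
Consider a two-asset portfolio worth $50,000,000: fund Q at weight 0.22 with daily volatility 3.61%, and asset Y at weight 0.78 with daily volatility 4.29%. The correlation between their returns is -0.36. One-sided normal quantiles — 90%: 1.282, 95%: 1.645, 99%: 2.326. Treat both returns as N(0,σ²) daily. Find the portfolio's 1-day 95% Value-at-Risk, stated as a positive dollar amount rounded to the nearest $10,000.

$2,590,000

σ_p² = 0.22²·3.61² + 0.78²·4.29² + 2·-0.36·0.22·0.78·3.61·4.29 = 9.9144 (%²).
σ_p = √9.9144 = 3.149%.
VaR = 1.645 × 3.149% = 5.180%; on $50,000,000 that is $2,590,000.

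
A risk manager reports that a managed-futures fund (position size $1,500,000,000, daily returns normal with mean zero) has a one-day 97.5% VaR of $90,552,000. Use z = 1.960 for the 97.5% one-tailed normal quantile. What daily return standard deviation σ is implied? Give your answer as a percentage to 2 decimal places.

3.08%

VaR as a fraction: $90,552,000 / $1,500,000,000 = 6.037%.
σ = VaR / z = 6.037% / 1.960 = 3.080%.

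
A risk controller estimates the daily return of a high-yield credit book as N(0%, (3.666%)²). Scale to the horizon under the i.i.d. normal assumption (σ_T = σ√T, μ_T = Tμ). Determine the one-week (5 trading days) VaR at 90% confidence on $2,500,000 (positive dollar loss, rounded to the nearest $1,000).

$263,000

At 90%, z = 1.282.
σ_{5d} = 3.666% × √5 = 8.197%.
VaR = 1.282 × 8.197% = 10.509%.
On $2,500,000: 0.10509 × $2,500,000 = $262,725.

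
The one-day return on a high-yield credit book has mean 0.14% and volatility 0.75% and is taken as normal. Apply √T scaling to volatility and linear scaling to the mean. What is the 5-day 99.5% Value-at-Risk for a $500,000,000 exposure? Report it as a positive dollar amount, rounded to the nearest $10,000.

$18,100,000

At 99.5%, z = 2.576.
σ_{5d} = 0.75% × √5 = 1.677%; μ_{5d} = 5 × 0.14% = 0.700%.
VaR = −(0.700%) + 2.576 × 1.677% = 3.620%.
On $500,000,000: 0.03620 × $500,000,000 = $18,100,000.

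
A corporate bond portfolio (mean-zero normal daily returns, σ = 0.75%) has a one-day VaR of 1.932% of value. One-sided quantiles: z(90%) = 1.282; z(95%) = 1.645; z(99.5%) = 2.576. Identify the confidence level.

Implied z = VaR/σ = 1.932 / 0.75 = 2.576.
This matches z(99.5%) = 2.576.

99.5%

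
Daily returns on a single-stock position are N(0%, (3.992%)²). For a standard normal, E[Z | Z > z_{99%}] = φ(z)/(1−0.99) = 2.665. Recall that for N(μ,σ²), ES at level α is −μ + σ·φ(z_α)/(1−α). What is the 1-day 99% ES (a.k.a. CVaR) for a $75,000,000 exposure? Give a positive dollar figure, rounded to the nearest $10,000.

ES = 3.992% × 2.665 = 10.639%.
On $75,000,000: 0.10639 × $75,000,000 = $7,979,250.

$7,980,000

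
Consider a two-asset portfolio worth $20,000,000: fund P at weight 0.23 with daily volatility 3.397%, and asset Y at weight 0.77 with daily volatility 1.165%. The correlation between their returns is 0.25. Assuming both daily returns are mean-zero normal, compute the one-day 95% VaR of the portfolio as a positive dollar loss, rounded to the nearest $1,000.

σ_p² = 0.23²·3.397² + 0.77²·1.165² + 2·0.25·0.23·0.77·3.397·1.165 = 1.7656 (%²).
σ_p = √1.7656 = 1.329%.
At 95%, z = 1.645.
VaR = 1.645 × 1.329% = 2.186%; on $20,000,000 that is $437,200.

$437,000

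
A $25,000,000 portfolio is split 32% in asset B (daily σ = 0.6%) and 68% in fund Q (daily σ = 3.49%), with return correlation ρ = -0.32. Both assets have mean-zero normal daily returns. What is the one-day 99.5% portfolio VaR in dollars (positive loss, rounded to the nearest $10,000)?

$1,490,000

σ_p² = 0.32²·0.6² + 0.68²·3.49² + 2·-0.32·0.32·0.68·0.6·3.49 = 5.3773 (%²).
σ_p = √5.3773 = 2.319%.
At 99.5%, z = 2.576.
VaR = 2.576 × 2.319% = 5.974%; on $25,000,000 that is $1,493,500.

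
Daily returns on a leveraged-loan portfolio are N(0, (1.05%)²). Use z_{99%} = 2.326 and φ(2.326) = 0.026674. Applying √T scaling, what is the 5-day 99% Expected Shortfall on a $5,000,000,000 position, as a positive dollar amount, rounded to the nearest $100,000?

$313,100,000

σ_{5d} = 1.05% × √5 = 2.348%.
ES multiplier = φ(z)/(1−α) = 0.026674/0.01 = 2.667.
ES = 2.348% × 2.667 = 6.262%; on $5,000,000,000: $313,100,000.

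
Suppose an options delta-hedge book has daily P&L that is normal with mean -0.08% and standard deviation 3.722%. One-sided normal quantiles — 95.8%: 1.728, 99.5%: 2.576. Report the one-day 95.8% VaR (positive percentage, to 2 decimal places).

6.51%

VaR = −μ + z·σ = −(-0.08%) + 1.728 × 3.722% = 6.512%.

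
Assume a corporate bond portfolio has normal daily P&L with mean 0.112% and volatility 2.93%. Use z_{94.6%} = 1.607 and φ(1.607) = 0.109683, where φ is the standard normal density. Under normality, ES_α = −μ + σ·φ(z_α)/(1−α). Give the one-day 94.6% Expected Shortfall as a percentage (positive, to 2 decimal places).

5.84%

Tail multiplier: φ(z)/(1−α) = 0.109683 / 0.054 = 2.031.
ES = −(0.112%) + 2.93% × 2.031 = 5.839%.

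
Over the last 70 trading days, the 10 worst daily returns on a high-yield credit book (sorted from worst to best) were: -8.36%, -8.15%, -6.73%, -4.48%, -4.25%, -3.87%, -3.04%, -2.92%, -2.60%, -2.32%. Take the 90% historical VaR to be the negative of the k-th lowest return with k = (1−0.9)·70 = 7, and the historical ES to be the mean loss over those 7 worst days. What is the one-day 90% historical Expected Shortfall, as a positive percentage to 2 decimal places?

5.55%

The 7 worst returns sum to -38.88%.
ES = −(-38.88%) / 7 = 5.5542…% ≈ 5.55%.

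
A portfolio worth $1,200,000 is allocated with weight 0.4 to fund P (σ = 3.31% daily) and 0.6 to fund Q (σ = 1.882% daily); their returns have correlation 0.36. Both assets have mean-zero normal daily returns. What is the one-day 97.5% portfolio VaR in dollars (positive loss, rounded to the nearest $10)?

$47,650

σ_p² = 0.4²·3.31² + 0.6²·1.882² + 2·0.36·0.4·0.6·3.31·1.882 = 4.1045 (%²).
σ_p = √4.1045 = 2.026%.
At 97.5%, z = 1.960.
VaR = 1.960 × 2.026% = 3.971%; on $1,200,000 that is $47,652.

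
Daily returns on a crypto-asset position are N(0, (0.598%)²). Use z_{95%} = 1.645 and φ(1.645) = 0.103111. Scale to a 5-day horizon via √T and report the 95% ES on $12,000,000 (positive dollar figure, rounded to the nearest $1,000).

$331,000

σ_{5d} = 0.598% × √5 = 1.337%.
ES multiplier = φ(z)/(1−α) = 0.103111/0.05 = 2.062.
ES = 1.337% × 2.062 = 2.757%; on $12,000,000: $330,840.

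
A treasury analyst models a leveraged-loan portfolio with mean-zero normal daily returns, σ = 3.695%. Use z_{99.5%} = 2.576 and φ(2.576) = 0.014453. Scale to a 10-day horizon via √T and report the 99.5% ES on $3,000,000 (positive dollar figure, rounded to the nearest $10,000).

σ_{10d} = 3.695% × √10 = 11.685%.
ES multiplier = φ(z)/(1−α) = 0.014453/0.005 = 2.891.
ES = 11.685% × 2.891 = 33.781%; on $3,000,000: $1,013,430.

$1,010,000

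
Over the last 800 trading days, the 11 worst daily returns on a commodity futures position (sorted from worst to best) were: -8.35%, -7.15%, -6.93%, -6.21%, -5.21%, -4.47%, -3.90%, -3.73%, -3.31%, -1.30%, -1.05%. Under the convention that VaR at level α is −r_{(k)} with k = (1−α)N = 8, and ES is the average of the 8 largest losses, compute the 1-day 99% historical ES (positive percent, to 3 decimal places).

The 8 worst returns sum to -45.95%.
ES = −(-45.95%) / 8 = 5.74375% ≈ 5.744%.

5.744%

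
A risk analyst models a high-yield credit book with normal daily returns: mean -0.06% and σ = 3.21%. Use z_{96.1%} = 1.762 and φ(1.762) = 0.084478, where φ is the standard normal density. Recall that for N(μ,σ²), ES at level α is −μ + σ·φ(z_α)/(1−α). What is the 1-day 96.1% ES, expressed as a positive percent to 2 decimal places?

7.01%

Tail multiplier: φ(z)/(1−α) = 0.084478 / 0.039 = 2.166.
ES = −(-0.06%) + 3.21% × 2.166 = 7.013%.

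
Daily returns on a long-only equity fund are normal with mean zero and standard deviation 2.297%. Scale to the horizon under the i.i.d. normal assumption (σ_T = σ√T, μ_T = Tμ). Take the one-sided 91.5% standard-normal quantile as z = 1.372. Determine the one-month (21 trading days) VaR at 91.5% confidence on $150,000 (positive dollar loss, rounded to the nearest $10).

σ_{21d} = 2.297% × √21 = 10.526%.
VaR = 1.372 × 10.526% = 14.442%.
On $150,000: 0.14442 × $150,000 = $21,663.

$21,660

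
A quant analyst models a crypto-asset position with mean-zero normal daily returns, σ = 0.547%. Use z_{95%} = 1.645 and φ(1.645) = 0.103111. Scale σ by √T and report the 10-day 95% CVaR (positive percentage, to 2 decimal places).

σ_{10d} = 0.547% × √10 = 1.730%.
ES multiplier = φ(z)/(1−α) = 0.103111/0.05 = 2.062.
ES = 1.730% × 2.062 = 3.567%.

3.57%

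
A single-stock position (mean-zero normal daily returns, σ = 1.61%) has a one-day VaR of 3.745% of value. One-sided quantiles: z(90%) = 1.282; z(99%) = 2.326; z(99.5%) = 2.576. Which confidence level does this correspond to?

99%

Implied z = VaR/σ = 3.745 / 1.61 = 2.326.
This matches z(99%) = 2.326.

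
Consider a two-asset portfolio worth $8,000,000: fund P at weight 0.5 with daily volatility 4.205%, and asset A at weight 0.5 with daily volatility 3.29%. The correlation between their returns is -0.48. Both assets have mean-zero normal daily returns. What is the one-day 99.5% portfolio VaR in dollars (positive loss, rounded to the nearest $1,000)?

σ_p² = 0.5²·4.205² + 0.5²·3.29² + 2·-0.48·0.5·0.5·4.205·3.29 = 3.8063 (%²).
σ_p = √3.8063 = 1.951%.
At 99.5%, z = 2.576.
VaR = 2.576 × 1.951% = 5.026%; on $8,000,000 that is $402,080.

$402,000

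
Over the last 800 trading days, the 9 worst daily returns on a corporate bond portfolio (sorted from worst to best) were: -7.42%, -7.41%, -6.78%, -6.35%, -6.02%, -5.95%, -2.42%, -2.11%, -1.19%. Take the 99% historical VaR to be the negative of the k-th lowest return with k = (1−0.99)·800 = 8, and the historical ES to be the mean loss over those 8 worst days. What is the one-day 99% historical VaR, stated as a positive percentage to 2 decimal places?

k = 8; the 8th lowest return is -2.11%, so VaR = 2.11%.

2.11%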